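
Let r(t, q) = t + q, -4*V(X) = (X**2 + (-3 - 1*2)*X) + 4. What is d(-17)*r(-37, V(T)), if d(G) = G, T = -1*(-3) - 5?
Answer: 1411/2 ≈ 705.50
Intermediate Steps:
T = -2 (T = 3 - 5 = -2)
V(X) = -1 - X**2/4 + 5*X/4 (V(X) = -((X**2 + (-3 - 1*2)*X) + 4)/4 = -((X**2 + (-3 - 2)*X) + 4)/4 = -((X**2 - 5*X) + 4)/4 = -(4 + X**2 - 5*X)/4 = -1 - X**2/4 + 5*X/4)
r(t, q) = q + t
d(-17)*r(-37, V(T)) = -17*((-1 - 1/4*(-2)**2 + (5/4)*(-2)) - 37) = -17*((-1 - 1/4*4 - 5/2) - 37) = -17*((-1 - 1 - 5/2) - 37) = -17*(-9/2 - 37) = -17*(-83/2) = 1411/2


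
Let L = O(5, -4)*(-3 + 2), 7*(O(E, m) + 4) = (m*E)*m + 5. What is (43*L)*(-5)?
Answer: 12255/7 ≈ 1750.7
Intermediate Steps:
O(E, m) = -23/7 + E*m²/7 (O(E, m) = -4 + ((m*E)*m + 5)/7 = -4 + ((E*m)*m + 5)/7 = -4 + (E*m² + 5)/7 = -4 + (5 + E*m²)/7 = -4 + (5/7 + E*m²/7) = -23/7 + E*m²/7)
L = -57/7 (L = (-23/7 + (⅐)*5*(-4)²)*(-3 + 2) = (-23/7 + (⅐)*5*16)*(-1) = (-23/7 + 80/7)*(-1) = (57/7)*(-1) = -57/7 ≈ -8.1429)
(43*L)*(-5) = (43*(-57/7))*(-5) = -2451/7*(-5) = 12255/7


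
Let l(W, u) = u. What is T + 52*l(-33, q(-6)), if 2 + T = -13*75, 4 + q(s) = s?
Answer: -1497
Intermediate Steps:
q(s) = -4 + s
T = -977 (T = -2 - 13*75 = -2 - 975 = -977)
T + 52*l(-33, q(-6)) = -977 + 52*(-4 - 6) = -977 + 52*(-10) = -977 - 520 = -1497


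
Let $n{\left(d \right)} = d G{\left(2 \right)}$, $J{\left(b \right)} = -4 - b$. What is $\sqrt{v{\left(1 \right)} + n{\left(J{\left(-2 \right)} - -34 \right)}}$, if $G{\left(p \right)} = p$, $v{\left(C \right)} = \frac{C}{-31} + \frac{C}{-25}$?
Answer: $\frac{2 \sqrt{383966}}{155} \approx 7.9955$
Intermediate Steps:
$v{\left(C \right)} = - \frac{56 C}{775}$ ($v{\left(C \right)} = C \left(- \frac{1}{31}\right) + C \left(- \frac{1}{25}\right) = - \frac{C}{31} - \frac{C}{25} = - \frac{56 C}{775}$)
$n{\left(d \right)} = 2 d$ ($n{\left(d \right)} = d 2 = 2 d$)
$\sqrt{v{\left(1 \right)} + n{\left(J{\left(-2 \right)} - -34 \right)}} = \sqrt{\left(- \frac{56}{775}\right) 1 + 2 \left(\left(-4 - -2\right) - -34\right)} = \sqrt{- \frac{56}{775} + 2 \left(\left(-4 + 2\right) + 34\right)} = \sqrt{- \frac{56}{775} + 2 \left(-2 + 34\right)} = \sqrt{- \frac{56}{775} + 2 \cdot 32} = \sqrt{- \frac{56}{775} + 64} = \sqrt{\frac{49544}{775}} = \frac{2 \sqrt{383966}}{155}$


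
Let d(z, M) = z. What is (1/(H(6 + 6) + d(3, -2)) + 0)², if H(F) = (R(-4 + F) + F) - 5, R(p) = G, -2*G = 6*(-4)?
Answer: 1/484 ≈ 0.0020661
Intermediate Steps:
G = 12 (G = -3*(-4) = -½*(-24) = 12)
R(p) = 12
H(F) = 7 + F (H(F) = (12 + F) - 5 = 7 + F)
(1/(H(6 + 6) + d(3, -2)) + 0)² = (1/((7 + (6 + 6)) + 3) + 0)² = (1/((7 + 12) + 3) + 0)² = (1/(19 + 3) + 0)² = (1/22 + 0)² = (1/22)² = 1/484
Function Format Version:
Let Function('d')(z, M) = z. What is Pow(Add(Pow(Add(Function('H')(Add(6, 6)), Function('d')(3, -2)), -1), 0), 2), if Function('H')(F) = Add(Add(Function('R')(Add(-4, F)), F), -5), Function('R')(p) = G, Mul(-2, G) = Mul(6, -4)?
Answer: Rational(1, 484) ≈ 0.0020661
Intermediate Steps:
G = 12 (G = Mul(Rational(-1, 2), Mul(6, -4)) = Mul(Rational(-1, 2), -24) = 12)
Function('R')(p) = 12
Function('H')(F) = Add(7, F) (Function('H')(F) = Add(Add(12, F), -5) = Add(7, F))
Pow(Add(Pow(Add(Function('H')(Add(6, 6)), Function('d')(3, -2)), -1), 0), 2) = Pow(Add(Pow(Add(Add(7, Add(6, 6)), 3), -1), 0), 2) = Pow(Add(Pow(Add(Add(7, 12), 3), -1), 0), 2) = Pow(Add(Pow(Add(19, 3), -1), 0), 2) = Pow(Add(Pow(22, -1), 0), 2) = Pow(Add(Rational(1, 22), 0), 2) = Pow(Rational(1, 22), 2) = Rational(1, 484)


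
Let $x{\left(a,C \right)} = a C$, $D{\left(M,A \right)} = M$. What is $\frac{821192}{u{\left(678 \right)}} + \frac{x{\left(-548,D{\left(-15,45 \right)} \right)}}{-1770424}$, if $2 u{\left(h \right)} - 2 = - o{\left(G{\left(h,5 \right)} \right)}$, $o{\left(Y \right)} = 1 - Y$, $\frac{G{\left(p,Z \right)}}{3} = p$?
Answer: $\frac{726924830779}{900703210} \approx 807.06$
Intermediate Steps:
$G{\left(p,Z \right)} = 3 p$
$x{\left(a,C \right)} = C a$
$u{\left(h \right)} = \frac{1}{2} + \frac{3 h}{2}$ ($u{\left(h \right)} = 1 + \frac{\left(-1\right) \left(1 - 3 h\right)}{2} = 1 + \frac{-1 + 3 h}{2} = 1 + \left(- \frac{1}{2} + \frac{3 h}{2}\right) = \frac{1}{2} + \frac{3 h}{2}$)
$\frac{821192}{u{\left(678 \right)}} + \frac{x{\left(-548,D{\left(-15,45 \right)} \right)}}{-1770424} = \frac{821192}{\frac{1}{2} + \frac{3}{2} \cdot 678} + \frac{\left(-15\right) \left(-548\right)}{-1770424} = \frac{821192}{\frac{1}{2} + 1017} + 8220 \left(- \frac{1}{1770424}\right) = \frac{821192}{\frac{2035}{2}} - \frac{2055}{442606} = 821192 \cdot \frac{2}{2035} - \frac{2055}{442606} = \frac{1642384}{2035} - \frac{2055}{442606} = \frac{726924830779}{900703210}$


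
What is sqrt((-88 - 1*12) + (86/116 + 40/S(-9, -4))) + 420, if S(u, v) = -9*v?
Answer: 420 + I*sqrt(2971514)/174 ≈ 420.0 + 9.9069*I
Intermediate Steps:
sqrt((-88 - 1*12) + (86/116 + 40/S(-9, -4))) + 420 = sqrt((-88 - 1*12) + (86/116 + 40/((-9*(-4))))) + 420 = sqrt((-88 - 12) + (86*(1/116) + 40/36)) + 420 = sqrt(-100 + (43/58 + 40*(1/36))) + 420 = sqrt(-100 + (43/58 + 10/9)) + 420 = sqrt(-100 + 967/522) + 420 = sqrt(-51233/522) + 420 = I*sqrt(2971514)/174 + 420 = 420 + I*sqrt(2971514)/174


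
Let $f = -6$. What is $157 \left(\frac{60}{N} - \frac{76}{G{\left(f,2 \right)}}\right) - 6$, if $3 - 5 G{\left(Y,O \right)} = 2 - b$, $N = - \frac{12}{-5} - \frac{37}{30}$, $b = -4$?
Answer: $\frac{587054}{21} \approx 27955.0$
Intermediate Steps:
$N = \frac{7}{6}$ ($N = \left(-12\right) \left(- \frac{1}{5}\right) - \frac{37}{30} = \frac{12}{5} - \frac{37}{30} = \frac{7}{6} \approx 1.1667$)
$G{\left(Y,O \right)} = - \frac{3}{5}$ ($G{\left(Y,O \right)} = \frac{3}{5} - \frac{2 - -4}{5} = \frac{3}{5} - \frac{2 + 4}{5} = \frac{3}{5} - \frac{6}{5} = - \frac{3}{5}$)
$157 \left(\frac{60}{N} - \frac{76}{G{\left(f,2 \right)}}\right) - 6 = 157 \left(\frac{60}{\frac{7}{6}} - \frac{76}{- \frac{3}{5}}\right) - 6 = 157 \left(60 \cdot \frac{6}{7} - - \frac{380}{3}\right) - 6 = 157 \left(\frac{360}{7} + \frac{380}{3}\right) - 6 = 157 \cdot \frac{3740}{21} - 6 = \frac{587180}{21} - 6 = \frac{587054}{21}$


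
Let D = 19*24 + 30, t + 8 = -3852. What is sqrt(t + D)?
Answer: I*sqrt(3374) ≈ 58.086*I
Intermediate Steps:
t = -3860 (t = -8 - 3852 = -3860)
D = 486 (D = 456 + 30 = 486)
sqrt(t + D) = sqrt(-3860 + 486) = sqrt(-3374) = I*sqrt(3374)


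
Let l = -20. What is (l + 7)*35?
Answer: -455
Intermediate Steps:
(l + 7)*35 = (-20 + 7)*35 = -13*35 = -455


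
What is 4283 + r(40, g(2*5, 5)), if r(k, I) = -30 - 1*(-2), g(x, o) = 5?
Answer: 4255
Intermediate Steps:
r(k, I) = -28 (r(k, I) = -30 + 2 = -28)
4283 + r(40, g(2*5, 5)) = 4283 - 28 = 4255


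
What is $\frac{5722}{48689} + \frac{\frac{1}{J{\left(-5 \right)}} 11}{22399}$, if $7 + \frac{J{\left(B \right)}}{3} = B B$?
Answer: $\frac{6921557791}{58891585194} \approx 0.11753$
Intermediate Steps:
$J{\left(B \right)} = -21 + 3 B^{2}$ ($J{\left(B \right)} = -21 + 3 B B = -21 + 3 B^{2}$)
$\frac{5722}{48689} + \frac{\frac{1}{J{\left(-5 \right)}} 11}{22399} = \frac{5722}{48689} + \frac{\frac{1}{-21 + 3 \left(-5\right)^{2}} \cdot 11}{22399} = 5722 \cdot \frac{1}{48689} + \frac{1}{-21 + 3 \cdot 25} \cdot 11 \cdot \frac{1}{22399} = \frac{5722}{48689} + \frac{1}{-21 + 75} \cdot 11 \cdot \frac{1}{22399} = \frac{5722}{48689} + \frac{1}{54} \cdot 11 \cdot \frac{1}{22399} = \frac{5722}{48689} + \frac{11}{54} \cdot \frac{1}{22399} = \frac{5722}{48689} + \frac{11}{1209546} = \frac{6921557791}{58891585194}$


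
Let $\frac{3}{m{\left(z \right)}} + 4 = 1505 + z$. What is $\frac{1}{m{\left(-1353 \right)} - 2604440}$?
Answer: $- \frac{148}{385457117} \approx -3.8396 \cdot 10^{-7}$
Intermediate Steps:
$m{\left(z \right)} = \frac{3}{1501 + z}$ ($m{\left(z \right)} = \frac{3}{-4 + \left(1505 + z\right)} = \frac{3}{1501 + z}$)
$\frac{1}{m{\left(-1353 \right)} - 2604440} = \frac{1}{\frac{3}{1501 - 1353} - 2604440} = \frac{1}{\frac{3}{148} - 2604440} = \frac{1}{- \frac{385457117}{148}} = - \frac{148}{385457117}$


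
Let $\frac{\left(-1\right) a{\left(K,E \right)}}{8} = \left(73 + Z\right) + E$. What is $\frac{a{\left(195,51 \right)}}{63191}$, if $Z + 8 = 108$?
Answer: $- \frac{1792}{63191} \approx -0.028358$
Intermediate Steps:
$Z = 100$ ($Z = -8 + 108 = 100$)
$a{\left(K,E \right)} = -1384 - 8 E$ ($a{\left(K,E \right)} = - 8 \left(\left(73 + 100\right) + E\right) = - 8 \left(173 + E\right) = -1384 - 8 E$)
$\frac{a{\left(195,51 \right)}}{63191} = \frac{-1384 - 408}{63191} = \left(-1384 - 408\right) \frac{1}{63191} = \left(-1792\right) \frac{1}{63191} = - \frac{1792}{63191}$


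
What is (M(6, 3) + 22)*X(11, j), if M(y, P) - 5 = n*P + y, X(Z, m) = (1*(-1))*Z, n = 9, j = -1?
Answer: -660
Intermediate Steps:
X(Z, m) = -Z
M(y, P) = 5 + y + 9*P (M(y, P) = 5 + (9*P + y) = 5 + (y + 9*P) = 5 + y + 9*P)
(M(6, 3) + 22)*X(11, j) = ((5 + 6 + 9*3) + 22)*(-1*11) = ((5 + 6 + 27) + 22)*(-11) = (38 + 22)*(-11) = 60*(-11) = -660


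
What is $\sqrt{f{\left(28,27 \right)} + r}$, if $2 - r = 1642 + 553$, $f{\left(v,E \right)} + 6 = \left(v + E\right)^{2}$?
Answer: $\sqrt{826} \approx 28.74$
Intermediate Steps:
$f{\left(v,E \right)} = -6 + \left(E + v\right)^{2}$ ($f{\left(v,E \right)} = -6 + \left(v + E\right)^{2} = -6 + \left(E + v\right)^{2}$)
$r = -2193$ ($r = 2 - \left(1642 + 553\right) = 2 - 2195 = -2193$)
$\sqrt{f{\left(28,27 \right)} + r} = \sqrt{\left(-6 + \left(27 + 28\right)^{2}\right) - 2193} = \sqrt{\left(-6 + 55^{2}\right) - 2193} = \sqrt{\left(-6 + 3025\right) - 2193} = \sqrt{3019 - 2193} = \sqrt{826}$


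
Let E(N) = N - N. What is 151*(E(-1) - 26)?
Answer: -3926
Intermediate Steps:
E(N) = 0
151*(E(-1) - 26) = 151*(0 - 26) = 151*(-26) = -3926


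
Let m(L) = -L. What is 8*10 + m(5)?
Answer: 75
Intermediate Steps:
8*10 + m(5) = 8*10 - 1*5 = 80 - 5 = 75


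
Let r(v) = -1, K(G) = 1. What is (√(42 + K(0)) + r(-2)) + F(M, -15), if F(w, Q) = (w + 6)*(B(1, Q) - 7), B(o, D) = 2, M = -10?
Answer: 19 + √43 ≈ 25.557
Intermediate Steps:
F(w, Q) = -30 - 5*w (F(w, Q) = (w + 6)*(2 - 7) = (6 + w)*(-5) = -30 - 5*w)
(√(42 + K(0)) + r(-2)) + F(M, -15) = (√(42 + 1) - 1) + (-30 - 5*(-10)) = (√43 - 1) + (-30 + 50) = (-1 + √43) + 20 = 19 + √43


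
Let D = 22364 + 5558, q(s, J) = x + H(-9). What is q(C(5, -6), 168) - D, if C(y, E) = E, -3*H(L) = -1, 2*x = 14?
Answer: -83744/3 ≈ -27915.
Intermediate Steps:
x = 7 (x = (1/2)*14 = 7)
H(L) = 1/3 (H(L) = -1/3*(-1) = 1/3)
q(s, J) = 22/3 (q(s, J) = 7 + 1/3 = 22/3)
D = 27922
q(C(5, -6), 168) - D = 22/3 - 1*27922 = 22/3 - 27922 = -83744/3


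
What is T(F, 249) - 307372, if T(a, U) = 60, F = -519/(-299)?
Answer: -307312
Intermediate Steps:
F = 519/299 (F = -519*(-1)/299 = -1*(-519/299) = 519/299 ≈ 1.7358)
T(F, 249) - 307372 = 60 - 307372 = -307312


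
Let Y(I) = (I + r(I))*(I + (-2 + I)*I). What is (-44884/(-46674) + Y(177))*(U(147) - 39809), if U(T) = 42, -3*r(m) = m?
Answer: -3411425650536358/23337 ≈ -1.4618e+11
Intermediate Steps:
r(m) = -m/3
Y(I) = 2*I*(I + I*(-2 + I))/3 (Y(I) = (I - I/3)*(I + (-2 + I)*I) = (2*I/3)*(I + I*(-2 + I)) = 2*I*(I + I*(-2 + I))/3)
(-44884/(-46674) + Y(177))*(U(147) - 39809) = (-44884/(-46674) + (2/3)*177**2*(-1 + 177))*(42 - 39809) = (-44884*(-1/46674) + (2/3)*31329*176)*(-39767) = (22442/23337 + 3675936)*(-39767) = (85785340874/23337)*(-39767) = -3411425650536358/23337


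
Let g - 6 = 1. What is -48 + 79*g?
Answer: 505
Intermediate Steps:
g = 7 (g = 6 + 1 = 7)
-48 + 79*g = -48 + 79*7 = -48 + 553 = 505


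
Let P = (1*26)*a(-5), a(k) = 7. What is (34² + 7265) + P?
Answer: 8603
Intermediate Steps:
P = 182 (P = (1*26)*7 = 26*7 = 182)
(34² + 7265) + P = (34² + 7265) + 182 = (1156 + 7265) + 182 = 8421 + 182 = 8603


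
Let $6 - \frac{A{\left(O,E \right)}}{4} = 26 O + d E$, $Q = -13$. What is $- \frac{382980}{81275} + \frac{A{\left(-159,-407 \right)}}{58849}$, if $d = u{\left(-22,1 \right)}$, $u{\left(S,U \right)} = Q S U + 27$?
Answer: $\frac{4044547616}{956590495} \approx 4.2281$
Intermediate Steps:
$u{\left(S,U \right)} = 27 - 13 S U$ ($u{\left(S,U \right)} = - 13 S U + 27 = 27 - 13 S U$)
$d = 313$ ($d = 27 - \left(-286\right) 1 = 27 + 286 = 313$)
$A{\left(O,E \right)} = 24 - 1252 E - 104 O$ ($A{\left(O,E \right)} = 24 - 4 \left(26 O + 313 E\right) = 24 - \left(104 O + 1252 E\right) = 24 - 1252 E - 104 O$)
$- \frac{382980}{81275} + \frac{A{\left(-159,-407 \right)}}{58849} = - \frac{382980}{81275} + \frac{24 - -509564 - -16536}{58849} = \left(-382980\right) \frac{1}{81275} + \left(24 + 509564 + 16536\right) \frac{1}{58849} = - \frac{76596}{16255} + 526124 \cdot \frac{1}{58849} = - \frac{76596}{16255} + \frac{526124}{58849} = \frac{4044547616}{956590495}$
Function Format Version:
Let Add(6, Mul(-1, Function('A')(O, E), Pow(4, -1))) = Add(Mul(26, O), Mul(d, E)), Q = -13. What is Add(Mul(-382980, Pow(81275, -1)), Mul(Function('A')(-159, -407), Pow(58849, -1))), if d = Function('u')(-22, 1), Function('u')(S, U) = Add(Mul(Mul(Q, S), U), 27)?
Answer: Rational(4044547616, 956590495) ≈ 4.2281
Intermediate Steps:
Function('u')(S, U) = Add(27, Mul(-13, S, U)) (Function('u')(S, U) = Add(Mul(Mul(-13, S), U), 27) = Add(Mul(-13, S, U), 27) = Add(27, Mul(-13, S, U)))
d = 313 (d = Add(27, Mul(-13, -22, 1)) = Add(27, 286) = 313)
Function('A')(O, E) = Add(24, Mul(-1252, E), Mul(-104, O)) (Function('A')(O, E) = Add(24, Mul(-4, Add(Mul(26, O), Mul(313, E)))) = Add(24, Add(Mul(-1252, E), Mul(-104, O))) = Add(24, Mul(-1252, E), Mul(-104, O)))
Add(Mul(-382980, Pow(81275, -1)), Mul(Function('A')(-159, -407), Pow(58849, -1))) = Add(Mul(-382980, Pow(81275, -1)), Mul(Add(24, Mul(-1252, -407), Mul(-104, -159)), Pow(58849, -1))) = Add(Mul(-382980, Rational(1, 81275)), Mul(Add(24, 509564, 16536), Rational(1, 58849))) = Add(Rational(-76596, 16255), Mul(526124, Rational(1, 58849))) = Add(Rational(-76596, 16255), Rational(526124, 58849)) = Rational(4044547616, 956590495)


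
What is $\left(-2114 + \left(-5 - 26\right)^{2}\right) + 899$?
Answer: $-254$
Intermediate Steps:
$\left(-2114 + \left(-5 - 26\right)^{2}\right) + 899 = \left(-2114 + \left(-31\right)^{2}\right) + 899 = \left(-2114 + 961\right) + 899 = -1153 + 899 = -254$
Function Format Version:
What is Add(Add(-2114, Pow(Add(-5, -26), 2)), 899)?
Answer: -254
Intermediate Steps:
Add(Add(-2114, Pow(Add(-5, -26), 2)), 899) = Add(Add(-2114, Pow(-31, 2)), 899) = Add(Add(-2114, 961), 899) = Add(-1153, 899) = -254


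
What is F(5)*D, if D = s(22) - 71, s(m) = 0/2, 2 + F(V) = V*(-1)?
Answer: 497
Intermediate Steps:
F(V) = -2 - V (F(V) = -2 + V*(-1) = -2 - V)
s(m) = 0 (s(m) = 0*(½) = 0)
D = -71 (D = 0 - 71 = -71)
F(5)*D = (-2 - 1*5)*(-71) = (-2 - 5)*(-71) = -7*(-71) = 497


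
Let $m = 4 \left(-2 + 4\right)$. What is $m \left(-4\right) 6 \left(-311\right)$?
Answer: $59712$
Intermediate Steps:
$m = 8$ ($m = 4 \cdot 2 = 8$)
$m \left(-4\right) 6 \left(-311\right) = 8 \left(-4\right) 6 \left(-311\right) = \left(-32\right) 6 \left(-311\right) = \left(-192\right) \left(-311\right) = 59712$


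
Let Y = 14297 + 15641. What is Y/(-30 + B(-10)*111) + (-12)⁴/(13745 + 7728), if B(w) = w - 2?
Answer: -307308121/14623113 ≈ -21.015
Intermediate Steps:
Y = 29938
B(w) = -2 + w
Y/(-30 + B(-10)*111) + (-12)⁴/(13745 + 7728) = 29938/(-30 + (-2 - 10)*111) + (-12)⁴/(13745 + 7728) = 29938/(-30 - 12*111) + 20736/21473 = 29938/(-30 - 1332) + 20736*(1/21473) = 29938/(-1362) + 20736/21473 = 29938*(-1/1362) + 20736/21473 = -14969/681 + 20736/21473 = -307308121/14623113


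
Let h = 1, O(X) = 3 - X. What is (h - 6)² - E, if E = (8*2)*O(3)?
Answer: 25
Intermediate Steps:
E = 0 (E = (8*2)*(3 - 1*3) = 16*(3 - 3) = 16*0 = 0)
(h - 6)² - E = (1 - 6)² - 1*0 = (-5)² + 0 = 25 + 0 = 25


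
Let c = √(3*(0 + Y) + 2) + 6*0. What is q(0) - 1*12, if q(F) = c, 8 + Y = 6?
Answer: -12 + 2*I ≈ -12.0 + 2.0*I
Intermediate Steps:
Y = -2 (Y = -8 + 6 = -2)
c = 2*I (c = √(3*(0 - 2) + 2) + 6*0 = √(3*(-2) + 2) + 0 = √(-6 + 2) + 0 = √(-4) + 0 = 2*I + 0 = 2*I ≈ 2.0*I)
q(F) = 2*I
q(0) - 1*12 = 2*I - 1*12 = 2*I - 12 = -12 + 2*I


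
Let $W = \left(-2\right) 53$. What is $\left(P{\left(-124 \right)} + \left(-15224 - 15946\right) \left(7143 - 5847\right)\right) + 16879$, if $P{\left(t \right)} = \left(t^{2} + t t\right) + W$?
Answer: $-40348795$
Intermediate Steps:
$W = -106$
$P{\left(t \right)} = -106 + 2 t^{2}$ ($P{\left(t \right)} = \left(t^{2} + t t\right) - 106 = \left(t^{2} + t^{2}\right) - 106 = 2 t^{2} - 106 = -106 + 2 t^{2}$)
$\left(P{\left(-124 \right)} + \left(-15224 - 15946\right) \left(7143 - 5847\right)\right) + 16879 = \left(\left(-106 + 2 \left(-124\right)^{2}\right) + \left(-15224 - 15946\right) \left(7143 - 5847\right)\right) + 16879 = \left(\left(-106 + 2 \cdot 15376\right) - 40396320\right) + 16879 = \left(\left(-106 + 30752\right) - 40396320\right) + 16879 = \left(30646 - 40396320\right) + 16879 = -40365674 + 16879 = -40348795$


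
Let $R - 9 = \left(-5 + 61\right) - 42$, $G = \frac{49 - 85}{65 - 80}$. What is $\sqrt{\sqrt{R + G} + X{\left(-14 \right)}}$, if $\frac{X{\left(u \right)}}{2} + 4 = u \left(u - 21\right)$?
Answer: $\frac{\sqrt{24300 + 5 \sqrt{635}}}{5} \approx 31.258$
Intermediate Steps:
$G = \frac{12}{5}$ ($G = - \frac{36}{-15} = \left(-36\right) \left(- \frac{1}{15}\right) = \frac{12}{5} \approx 2.4$)
$R = 23$ ($R = 9 + \left(\left(-5 + 61\right) - 42\right) = 9 + \left(56 - 42\right) = 9 + 14 = 23$)
$X{\left(u \right)} = -8 + 2 u \left(-21 + u\right)$ ($X{\left(u \right)} = -8 + 2 u \left(u - 21\right) = -8 + 2 u \left(-21 + u\right)$)
$\sqrt{\sqrt{R + G} + X{\left(-14 \right)}} = \sqrt{\sqrt{23 + \frac{12}{5}} - \left(-580 - 392\right)} = \sqrt{\sqrt{\frac{127}{5}} + \left(-8 + 588 + 2 \cdot 196\right)} = \sqrt{\frac{\sqrt{635}}{5} + \left(-8 + 588 + 392\right)} = \sqrt{\frac{\sqrt{635}}{5} + 972} = \sqrt{972 + \frac{\sqrt{635}}{5}}$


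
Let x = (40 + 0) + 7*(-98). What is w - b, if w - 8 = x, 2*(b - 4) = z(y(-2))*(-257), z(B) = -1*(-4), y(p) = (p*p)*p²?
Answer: -128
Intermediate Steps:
x = -646 (x = 40 - 686 = -646)
y(p) = p⁴ (y(p) = p²*p² = p⁴)
z(B) = 4
b = -510 (b = 4 + (4*(-257))/2 = 4 + (½)*(-1028) = 4 - 514 = -510)
w = -638 (w = 8 - 646 = -638)
w - b = -638 - 1*(-510) = -638 + 510 = -128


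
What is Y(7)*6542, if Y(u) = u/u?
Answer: 6542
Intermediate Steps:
Y(u) = 1
Y(7)*6542 = 1*6542 = 6542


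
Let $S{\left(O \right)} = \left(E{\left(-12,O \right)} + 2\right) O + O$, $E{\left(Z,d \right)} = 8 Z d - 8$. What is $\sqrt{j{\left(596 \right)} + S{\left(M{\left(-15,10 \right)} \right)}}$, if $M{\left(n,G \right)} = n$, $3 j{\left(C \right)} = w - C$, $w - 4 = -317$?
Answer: $2 i \sqrt{5457} \approx 147.74 i$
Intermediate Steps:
$w = -313$ ($w = 4 - 317 = -313$)
$E{\left(Z,d \right)} = -8 + 8 Z d$ ($E{\left(Z,d \right)} = 8 Z d - 8 = -8 + 8 Z d$)
$j{\left(C \right)} = - \frac{313}{3} - \frac{C}{3}$ ($j{\left(C \right)} = \frac{-313 - C}{3} = - \frac{313}{3} - \frac{C}{3}$)
$S{\left(O \right)} = O + O \left(-6 - 96 O\right)$ ($S{\left(O \right)} = \left(\left(-8 + 8 \left(-12\right) O\right) + 2\right) O + O = \left(\left(-8 - 96 O\right) + 2\right) O + O = \left(-6 - 96 O\right) O + O = O \left(-6 - 96 O\right) + O = O + O \left(-6 - 96 O\right)$)
$\sqrt{j{\left(596 \right)} + S{\left(M{\left(-15,10 \right)} \right)}} = \sqrt{\left(- \frac{313}{3} - \frac{596}{3}\right) - - 15 \left(5 + 96 \left(-15\right)\right)} = \sqrt{\left(- \frac{313}{3} - \frac{596}{3}\right) - - 15 \left(5 - 1440\right)} = \sqrt{-303 - \left(-15\right) \left(-1435\right)} = \sqrt{-303 - 21525} = \sqrt{-21828} = 2 i \sqrt{5457}$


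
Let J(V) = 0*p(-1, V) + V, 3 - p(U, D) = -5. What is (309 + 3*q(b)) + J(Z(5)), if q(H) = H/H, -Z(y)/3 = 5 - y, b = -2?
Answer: 312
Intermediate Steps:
Z(y) = -15 + 3*y (Z(y) = -3*(5 - y) = -15 + 3*y)
p(U, D) = 8 (p(U, D) = 3 - 1*(-5) = 3 + 5 = 8)
q(H) = 1
J(V) = V (J(V) = 0*8 + V = 0 + V = V)
(309 + 3*q(b)) + J(Z(5)) = (309 + 3*1) + (-15 + 3*5) = (309 + 3) + (-15 + 15) = 312 + 0 = 312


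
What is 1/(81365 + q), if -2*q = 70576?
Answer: 1/46077 ≈ 2.1703e-5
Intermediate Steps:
q = -35288 (q = -½*70576 = -35288)
1/(81365 + q) = 1/(81365 - 35288) = 1/46077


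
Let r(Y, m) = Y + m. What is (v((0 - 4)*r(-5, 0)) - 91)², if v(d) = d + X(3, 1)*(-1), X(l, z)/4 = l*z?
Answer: 6889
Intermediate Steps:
X(l, z) = 4*l*z (X(l, z) = 4*(l*z) = 4*l*z)
v(d) = -12 + d (v(d) = d + (4*3*1)*(-1) = d + 12*(-1) = d - 12 = -12 + d)
(v((0 - 4)*r(-5, 0)) - 91)² = ((-12 + (0 - 4)*(-5 + 0)) - 91)² = ((-12 - 4*(-5)) - 91)² = ((-12 + 20) - 91)² = (8 - 91)² = (-83)² = 6889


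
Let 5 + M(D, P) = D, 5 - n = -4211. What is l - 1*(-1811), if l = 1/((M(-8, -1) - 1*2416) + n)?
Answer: 3236258/1787 ≈ 1811.0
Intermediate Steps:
n = 4216 (n = 5 - 1*(-4211) = 5 + 4211 = 4216)
M(D, P) = -5 + D
l = 1/1787 (l = 1/(((-5 - 8) - 1*2416) + 4216) = 1/((-13 - 2416) + 4216) = 1/(-2429 + 4216) = 1/1787 ≈ 0.00055960)
l - 1*(-1811) = 1/1787 - 1*(-1811) = 1/1787 + 1811 = 3236258/1787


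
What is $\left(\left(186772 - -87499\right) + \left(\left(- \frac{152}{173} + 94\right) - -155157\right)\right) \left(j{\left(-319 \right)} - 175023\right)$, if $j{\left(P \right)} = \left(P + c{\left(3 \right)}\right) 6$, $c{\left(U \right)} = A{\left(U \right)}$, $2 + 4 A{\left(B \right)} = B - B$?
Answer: $- \frac{13147907828760}{173} \approx -7.5999 \cdot 10^{10}$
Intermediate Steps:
$A{\left(B \right)} = - \frac{1}{2}$ ($A{\left(B \right)} = - \frac{1}{2} + \frac{B - B}{4} = - \frac{1}{2} + \frac{1}{4} \cdot 0 = - \frac{1}{2} + 0 = - \frac{1}{2}$)
$c{\left(U \right)} = - \frac{1}{2}$
$j{\left(P \right)} = -3 + 6 P$ ($j{\left(P \right)} = \left(P - \frac{1}{2}\right) 6 = \left(- \frac{1}{2} + P\right) 6 = -3 + 6 P$)
$\left(\left(186772 - -87499\right) + \left(\left(- \frac{152}{173} + 94\right) - -155157\right)\right) \left(j{\left(-319 \right)} - 175023\right) = \left(\left(186772 - -87499\right) + \left(\left(- \frac{152}{173} + 94\right) - -155157\right)\right) \left(\left(-3 + 6 \left(-319\right)\right) - 175023\right) = \left(\left(186772 + 87499\right) + \left(\left(\left(-152\right) \frac{1}{173} + 94\right) + 155157\right)\right) \left(\left(-3 - 1914\right) - 175023\right) = \left(274271 + \left(\left(- \frac{152}{173} + 94\right) + 155157\right)\right) \left(-1917 - 175023\right) = \left(274271 + \left(\frac{16110}{173} + 155157\right)\right) \left(-176940\right) = \left(274271 + \frac{26858271}{173}\right) \left(-176940\right) = \frac{74307154}{173} \left(-176940\right) = - \frac{13147907828760}{173}$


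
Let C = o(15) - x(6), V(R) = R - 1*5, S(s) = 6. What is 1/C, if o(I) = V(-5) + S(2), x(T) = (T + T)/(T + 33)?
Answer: -13/56 ≈ -0.23214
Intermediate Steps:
V(R) = -5 + R (V(R) = R - 5 = -5 + R)
x(T) = 2*T/(33 + T) (x(T) = (2*T)/(33 + T) = 2*T/(33 + T))
o(I) = -4 (o(I) = (-5 - 5) + 6 = -10 + 6 = -4)
C = -56/13 (C = -4 - 2*6/(33 + 6) = -4 - 2*6/39 = -4 - 1*4/13 = -4 - 4/13 = -56/13 ≈ -4.3077)
1/C = 1/(-56/13) = -13/56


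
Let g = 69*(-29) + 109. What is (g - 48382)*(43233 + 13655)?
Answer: -2859987312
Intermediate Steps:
g = -1892 (g = -2001 + 109 = -1892)
(g - 48382)*(43233 + 13655) = (-1892 - 48382)*(43233 + 13655) = -50274*56888 = -2859987312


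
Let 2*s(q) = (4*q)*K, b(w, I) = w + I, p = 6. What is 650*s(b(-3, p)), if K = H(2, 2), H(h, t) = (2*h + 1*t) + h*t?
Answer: 39000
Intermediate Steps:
H(h, t) = t + 2*h + h*t (H(h, t) = (2*h + t) + h*t = (t + 2*h) + h*t = t + 2*h + h*t)
K = 10 (K = 2 + 2*2 + 2*2 = 2 + 4 + 4 = 10)
b(w, I) = I + w
s(q) = 20*q (s(q) = ((4*q)*10)/2 = (40*q)/2 = 20*q)
650*s(b(-3, p)) = 650*(20*(6 - 3)) = 650*(20*3) = 650*60 = 39000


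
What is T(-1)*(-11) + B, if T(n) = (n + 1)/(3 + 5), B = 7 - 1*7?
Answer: 0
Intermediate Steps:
B = 0 (B = 7 - 7 = 0)
T(n) = 1/8 + n/8 (T(n) = (1 + n)/8 = (1 + n)*(1/8) = 1/8 + n/8)
T(-1)*(-11) + B = (1/8 + (1/8)*(-1))*(-11) + 0 = (1/8 - 1/8)*(-11) + 0 = 0*(-11) + 0 = 0 + 0 = 0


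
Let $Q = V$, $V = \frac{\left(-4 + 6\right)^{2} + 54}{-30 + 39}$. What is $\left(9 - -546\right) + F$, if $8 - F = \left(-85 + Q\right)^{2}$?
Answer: $- \frac{454246}{81} \approx -5608.0$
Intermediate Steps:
$V = \frac{58}{9}$ ($V = \frac{2^{2} + 54}{9} = \left(4 + 54\right) \frac{1}{9} = 58 \cdot \frac{1}{9} = \frac{58}{9} \approx 6.4444$)
$Q = \frac{58}{9} \approx 6.4444$
$F = - \frac{499201}{81}$ ($F = 8 - \left(-85 + \frac{58}{9}\right)^{2} = 8 - \left(- \frac{707}{9}\right)^{2} = 8 - \frac{499849}{81} = - \frac{499201}{81} \approx -6163.0$)
$\left(9 - -546\right) + F = \left(9 - -546\right) - \frac{499201}{81} = \left(9 + 546\right) - \frac{499201}{81} = 555 - \frac{499201}{81} = - \frac{454246}{81}$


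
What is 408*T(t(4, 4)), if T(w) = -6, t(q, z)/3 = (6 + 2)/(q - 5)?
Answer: -2448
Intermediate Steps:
t(q, z) = 24/(-5 + q) (t(q, z) = 3*((6 + 2)/(q - 5)) = 3*(8/(-5 + q)) = 24/(-5 + q))
408*T(t(4, 4)) = 408*(-6) = -2448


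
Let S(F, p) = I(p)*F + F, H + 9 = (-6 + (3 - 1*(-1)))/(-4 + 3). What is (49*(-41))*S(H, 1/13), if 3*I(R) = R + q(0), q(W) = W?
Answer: 562520/39 ≈ 14424.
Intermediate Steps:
I(R) = R/3 (I(R) = (R + 0)/3 = R/3)
H = -7 (H = -9 + (-6 + (3 - 1*(-1)))/(-4 + 3) = -9 + (-6 + (3 + 1))/(-1) = -9 + (-6 + 4)*(-1) = -9 - 2*(-1) = -9 + 2 = -7)
S(F, p) = F + F*p/3 (S(F, p) = (p/3)*F + F = F*p/3 + F = F + F*p/3)
(49*(-41))*S(H, 1/13) = (49*(-41))*((⅓)*(-7)*(3 + 1/13)) = -2009*(-7)*(3 + 1/13)/3 = -2009*(-7)*40/(3*13) = -2009*(-280/39) = 562520/39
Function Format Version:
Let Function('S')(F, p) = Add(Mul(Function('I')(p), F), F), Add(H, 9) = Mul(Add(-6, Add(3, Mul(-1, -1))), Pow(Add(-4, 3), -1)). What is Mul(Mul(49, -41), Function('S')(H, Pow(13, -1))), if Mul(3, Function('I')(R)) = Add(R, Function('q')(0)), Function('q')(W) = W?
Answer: Rational(562520, 39) ≈ 14424.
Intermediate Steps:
Function('I')(R) = Mul(Rational(1, 3), R) (Function('I')(R) = Mul(Rational(1, 3), Add(R, 0)) = Mul(Rational(1, 3), R))
H = -7 (H = Add(-9, Mul(Add(-6, Add(3, Mul(-1, -1))), Pow(Add(-4, 3), -1))) = Add(-9, Mul(Add(-6, Add(3, 1)), Pow(-1, -1))) = Add(-9, Mul(Add(-6, 4), -1)) = Add(-9, Mul(-2, -1)) = Add(-9, 2) = -7)
Function('S')(F, p) = Add(F, Mul(Rational(1, 3), F, p)) (Function('S')(F, p) = Add(Mul(Mul(Rational(1, 3), p), F), F) = Add(Mul(Rational(1, 3), F, p), F) = Add(F, Mul(Rational(1, 3), F, p)))
Mul(Mul(49, -41), Function('S')(H, Pow(13, -1))) = Mul(Mul(49, -41), Mul(Rational(1, 3), -7, Add(3, Pow(13, -1)))) = Mul(-2009, Mul(Rational(1, 3), -7, Add(3, Rational(1, 13)))) = Mul(-2009, Mul(Rational(1, 3), -7, Rational(40, 13))) = Mul(-2009, Rational(-280, 39)) = Rational(562520, 39)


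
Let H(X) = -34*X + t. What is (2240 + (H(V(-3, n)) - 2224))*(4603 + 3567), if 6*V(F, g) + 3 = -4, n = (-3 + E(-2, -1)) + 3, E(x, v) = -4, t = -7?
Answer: 1192820/3 ≈ 3.9761e+5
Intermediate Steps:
n = -4 (n = (-3 - 4) + 3 = -7 + 3 = -4)
V(F, g) = -7/6 (V(F, g) = -½ + (⅙)*(-4) = -½ - ⅔ = -7/6)
H(X) = -7 - 34*X (H(X) = -34*X - 7 = -7 - 34*X)
(2240 + (H(V(-3, n)) - 2224))*(4603 + 3567) = (2240 + ((-7 - 34*(-7/6)) - 2224))*(4603 + 3567) = (2240 + ((-7 + 119/3) - 2224))*8170 = (2240 + (98/3 - 2224))*8170 = (2240 - 6574/3)*8170 = (146/3)*8170 = 1192820/3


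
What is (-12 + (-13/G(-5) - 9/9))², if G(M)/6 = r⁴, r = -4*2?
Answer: 102080889001/603979776 ≈ 169.01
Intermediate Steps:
r = -8
G(M) = 24576 (G(M) = 6*(-8)⁴ = 6*4096 = 24576)
(-12 + (-13/G(-5) - 9/9))² = (-12 + (-13/24576 - 9/9))² = (-12 + (-13*1/24576 - 9*⅑))² = (-12 + (-13/24576 - 1))² = (-12 - 24589/24576)² = (-319501/24576)² = 102080889001/603979776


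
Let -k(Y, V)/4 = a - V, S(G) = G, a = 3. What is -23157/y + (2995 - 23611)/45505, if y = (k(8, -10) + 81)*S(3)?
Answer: -351850959/1319645 ≈ -266.63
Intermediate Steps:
k(Y, V) = -12 + 4*V (k(Y, V) = -4*(3 - V) = -12 + 4*V)
y = 87 (y = ((-12 + 4*(-10)) + 81)*3 = ((-12 - 40) + 81)*3 = (-52 + 81)*3 = 29*3 = 87)
-23157/y + (2995 - 23611)/45505 = -23157/87 + (2995 - 23611)/45505 = -23157*1/87 - 20616*1/45505 = -7719/29 - 20616/45505 = -351850959/1319645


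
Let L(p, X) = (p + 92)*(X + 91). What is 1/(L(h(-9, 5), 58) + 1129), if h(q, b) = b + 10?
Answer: 1/17072 ≈ 5.8575e-5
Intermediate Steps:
h(q, b) = 10 + b
L(p, X) = (91 + X)*(92 + p) (L(p, X) = (92 + p)*(91 + X) = (91 + X)*(92 + p))
1/(L(h(-9, 5), 58) + 1129) = 1/((8372 + 91*(10 + 5) + 92*58 + 58*(10 + 5)) + 1129) = 1/((8372 + 91*15 + 5336 + 58*15) + 1129) = 1/((8372 + 1365 + 5336 + 870) + 1129) = 1/(15943 + 1129) = 1/17072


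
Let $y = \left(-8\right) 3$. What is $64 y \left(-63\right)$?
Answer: $96768$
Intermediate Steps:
$y = -24$
$64 y \left(-63\right) = 64 \left(-24\right) \left(-63\right) = \left(-1536\right) \left(-63\right) = 96768$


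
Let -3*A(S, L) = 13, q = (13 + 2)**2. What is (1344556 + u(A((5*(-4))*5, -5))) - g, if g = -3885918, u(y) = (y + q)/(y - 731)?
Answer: 5769212491/1103 ≈ 5.2305e+6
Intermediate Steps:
q = 225 (q = 15**2 = 225)
A(S, L) = -13/3 (A(S, L) = -1/3*13 = -13/3)
u(y) = (225 + y)/(-731 + y) (u(y) = (y + 225)/(y - 731) = (225 + y)/(-731 + y))
(1344556 + u(A((5*(-4))*5, -5))) - g = (1344556 + (225 - 13/3)/(-731 - 13/3)) - 1*(-3885918) = (1344556 + (662/3)/(-2206/3)) + 3885918 = (1344556 - 3/2206*662/3) + 3885918 = (1344556 - 331/1103) + 3885918 = 1483044937/1103 + 3885918 = 5769212491/1103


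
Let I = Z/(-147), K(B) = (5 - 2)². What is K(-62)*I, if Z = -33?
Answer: 99/49 ≈ 2.0204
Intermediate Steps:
K(B) = 9 (K(B) = 3² = 9)
I = 11/49 (I = -33/(-147) = -33*(-1/147) = 11/49 ≈ 0.22449)
K(-62)*I = 9*(11/49) = 99/49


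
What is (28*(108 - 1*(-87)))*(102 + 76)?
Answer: 971880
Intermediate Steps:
(28*(108 - 1*(-87)))*(102 + 76) = (28*(108 + 87))*178 = (28*195)*178 = 5460*178 = 971880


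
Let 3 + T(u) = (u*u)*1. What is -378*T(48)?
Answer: -869778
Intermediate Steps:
T(u) = -3 + u**2 (T(u) = -3 + (u*u)*1 = -3 + u**2*1 = -3 + u**2)
-378*T(48) = -378*(-3 + 48**2) = -378*(-3 + 2304) = -378*2301 = -869778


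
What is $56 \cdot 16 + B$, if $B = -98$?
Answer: $798$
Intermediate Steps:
$56 \cdot 16 + B = 56 \cdot 16 - 98 = 896 - 98 = 798$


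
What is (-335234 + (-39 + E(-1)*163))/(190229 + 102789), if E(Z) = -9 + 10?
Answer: -167555/146509 ≈ -1.1437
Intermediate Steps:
E(Z) = 1
(-335234 + (-39 + E(-1)*163))/(190229 + 102789) = (-335234 + (-39 + 1*163))/(190229 + 102789) = (-335234 + (-39 + 163))/293018 = (-335234 + 124)*(1/293018) = -335110*1/293018 = -167555/146509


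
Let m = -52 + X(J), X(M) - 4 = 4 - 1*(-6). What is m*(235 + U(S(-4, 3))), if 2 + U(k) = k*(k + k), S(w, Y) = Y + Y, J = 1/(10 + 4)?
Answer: -11590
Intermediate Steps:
J = 1/14 ≈ 0.071429
X(M) = 14 (X(M) = 4 + (4 - 1*(-6)) = 4 + (4 + 6) = 4 + 10 = 14)
S(w, Y) = 2*Y
U(k) = -2 + 2*k² (U(k) = -2 + k*(k + k) = -2 + k*(2*k) = -2 + 2*k²)
m = -38 (m = -52 + 14 = -38)
m*(235 + U(S(-4, 3))) = -38*(235 + (-2 + 2*(2*3)²)) = -38*(235 + (-2 + 2*6²)) = -38*(235 + (-2 + 2*36)) = -38*(235 + (-2 + 72)) = -38*(235 + 70) = -38*305 = -11590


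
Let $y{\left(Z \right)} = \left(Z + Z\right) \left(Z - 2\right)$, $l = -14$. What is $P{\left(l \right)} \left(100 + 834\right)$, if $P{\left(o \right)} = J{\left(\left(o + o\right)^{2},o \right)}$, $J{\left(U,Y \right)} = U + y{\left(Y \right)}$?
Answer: $1150688$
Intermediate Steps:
$y{\left(Z \right)} = 2 Z \left(-2 + Z\right)$
$J{\left(U,Y \right)} = U + 2 Y \left(-2 + Y\right)$
$P{\left(o \right)} = 4 o^{2} + 2 o \left(-2 + o\right)$ ($P{\left(o \right)} = \left(o + o\right)^{2} + 2 o \left(-2 + o\right) = \left(2 o\right)^{2} + 2 o \left(-2 + o\right) = 4 o^{2} + 2 o \left(-2 + o\right)$)
$P{\left(l \right)} \left(100 + 834\right) = 2 \left(-14\right) \left(-2 + 3 \left(-14\right)\right) \left(100 + 834\right) = 2 \left(-14\right) \left(-2 - 42\right) 934 = 2 \left(-14\right) \left(-44\right) 934 = 1232 \cdot 934 = 1150688$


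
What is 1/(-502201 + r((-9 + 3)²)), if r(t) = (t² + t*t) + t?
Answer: -1/499573 ≈ -2.0017e-6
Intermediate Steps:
r(t) = t + 2*t² (r(t) = (t² + t²) + t = 2*t² + t = t + 2*t²)
1/(-502201 + r((-9 + 3)²)) = 1/(-502201 + (-9 + 3)²*(1 + 2*(-9 + 3)²)) = 1/(-502201 + (-6)²*(1 + 2*(-6)²)) = 1/(-502201 + 36*(1 + 2*36)) = 1/(-502201 + 36*(1 + 72)) = 1/(-502201 + 36*73) = 1/(-502201 + 2628) = 1/(-499573) = -1/499573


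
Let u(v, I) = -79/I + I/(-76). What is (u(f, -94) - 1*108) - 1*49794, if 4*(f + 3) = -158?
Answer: -44560631/893 ≈ -49900.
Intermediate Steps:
f = -85/2 (f = -3 + (1/4)*(-158) = -3 - 79/2 = -85/2 ≈ -42.500)
u(v, I) = -79/I - I/76 (u(v, I) = -79/I + I*(-1/76) = -79/I - I/76)
(u(f, -94) - 1*108) - 1*49794 = ((-79/(-94) - 1/76*(-94)) - 1*108) - 1*49794 = ((-79*(-1/94) + 47/38) - 108) - 49794 = ((79/94 + 47/38) - 108) - 49794 = (1855/893 - 108) - 49794 = -94589/893 - 49794 = -44560631/893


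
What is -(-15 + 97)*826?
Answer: -67732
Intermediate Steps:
-(-15 + 97)*826 = -82*826 = -1*67732 = -67732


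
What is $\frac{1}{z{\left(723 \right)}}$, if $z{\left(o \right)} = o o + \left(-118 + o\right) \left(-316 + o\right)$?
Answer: $\frac{1}{768964} \approx 1.3005 \cdot 10^{-6}$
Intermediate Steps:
$z{\left(o \right)} = o^{2} + \left(-316 + o\right) \left(-118 + o\right)$
$\frac{1}{z{\left(723 \right)}} = \frac{1}{37288 - 313782 + 2 \cdot 723^{2}} = \frac{1}{37288 - 313782 + 2 \cdot 522729} = \frac{1}{37288 - 313782 + 1045458} = \frac{1}{768964}$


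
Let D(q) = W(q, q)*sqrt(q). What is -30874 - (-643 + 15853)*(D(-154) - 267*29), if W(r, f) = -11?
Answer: 117740156 + 167310*I*sqrt(154) ≈ 1.1774e+8 + 2.0763e+6*I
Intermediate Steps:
D(q) = -11*sqrt(q)
-30874 - (-643 + 15853)*(D(-154) - 267*29) = -30874 - (-643 + 15853)*(-11*I*sqrt(154) - 267*29) = -30874 - 15210*(-11*I*sqrt(154) - 7743) = -30874 - 15210*(-7743 - 11*I*sqrt(154)) = -30874 - (-117771030 - 167310*I*sqrt(154)) = -30874 + (117771030 + 167310*I*sqrt(154)) = 117740156 + 167310*I*sqrt(154)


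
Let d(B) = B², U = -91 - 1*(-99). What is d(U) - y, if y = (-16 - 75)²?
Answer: -8217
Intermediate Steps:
y = 8281 (y = (-91)² = 8281)
U = 8 (U = -91 + 99 = 8)
d(U) - y = 8² - 1*8281 = 64 - 8281 = -8217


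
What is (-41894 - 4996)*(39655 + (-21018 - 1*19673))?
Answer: 48578040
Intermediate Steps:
(-41894 - 4996)*(39655 + (-21018 - 1*19673)) = -46890*(39655 + (-21018 - 19673)) = -46890*(39655 - 40691) = -46890*(-1036) = 48578040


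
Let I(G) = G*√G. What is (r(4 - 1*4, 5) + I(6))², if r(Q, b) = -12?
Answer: 360 - 144*√6 ≈ 7.2735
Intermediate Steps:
I(G) = G^(3/2)
(r(4 - 1*4, 5) + I(6))² = (-12 + 6^(3/2))² = (-12 + 6*√6)²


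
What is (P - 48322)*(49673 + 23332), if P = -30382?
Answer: -5745785520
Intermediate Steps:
(P - 48322)*(49673 + 23332) = (-30382 - 48322)*(49673 + 23332) = -78704*73005 = -5745785520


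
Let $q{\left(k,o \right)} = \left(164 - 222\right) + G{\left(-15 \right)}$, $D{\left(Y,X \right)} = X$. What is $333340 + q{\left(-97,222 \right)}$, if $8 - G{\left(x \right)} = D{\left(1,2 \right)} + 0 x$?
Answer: $333288$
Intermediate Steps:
$G{\left(x \right)} = 6$ ($G{\left(x \right)} = 8 - \left(2 + 0 x\right) = 8 - \left(2 + 0\right) = 8 - 2 = 6$)
$q{\left(k,o \right)} = -52$ ($q{\left(k,o \right)} = \left(164 - 222\right) + 6 = -58 + 6 = -52$)
$333340 + q{\left(-97,222 \right)} = 333340 - 52 = 333288$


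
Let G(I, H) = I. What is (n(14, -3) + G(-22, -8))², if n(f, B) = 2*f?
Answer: 36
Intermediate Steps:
(n(14, -3) + G(-22, -8))² = (2*14 - 22)² = (28 - 22)² = 6² = 36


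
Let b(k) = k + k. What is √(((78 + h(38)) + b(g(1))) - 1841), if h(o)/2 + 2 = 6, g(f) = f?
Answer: I*√1753 ≈ 41.869*I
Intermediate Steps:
h(o) = 8 (h(o) = -4 + 2*6 = -4 + 12 = 8)
b(k) = 2*k
√(((78 + h(38)) + b(g(1))) - 1841) = √(((78 + 8) + 2*1) - 1841) = √((86 + 2) - 1841) = √(88 - 1841) = √(-1753) = I*√1753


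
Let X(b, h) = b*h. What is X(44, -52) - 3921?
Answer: -6209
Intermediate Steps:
X(44, -52) - 3921 = 44*(-52) - 3921 = -2288 - 3921 = -6209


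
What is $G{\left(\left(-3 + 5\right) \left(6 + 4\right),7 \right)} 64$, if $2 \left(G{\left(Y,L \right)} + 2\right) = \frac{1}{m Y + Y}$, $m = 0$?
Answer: $- \frac{632}{5} \approx -126.4$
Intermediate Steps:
$G{\left(Y,L \right)} = -2 + \frac{1}{2 Y}$ ($G{\left(Y,L \right)} = -2 + \frac{1}{2 \left(0 Y + Y\right)} = -2 + \frac{1}{2 \left(0 + Y\right)} = -2 + \frac{1}{2 Y}$)
$G{\left(\left(-3 + 5\right) \left(6 + 4\right),7 \right)} 64 = \left(-2 + \frac{1}{2 \left(-3 + 5\right) \left(6 + 4\right)}\right) 64 = \left(-2 + \frac{1}{2 \cdot 2 \cdot 10}\right) 64 = \left(-2 + \frac{1}{2 \cdot 20}\right) 64 = \left(-2 + \frac{1}{2} \cdot \frac{1}{20}\right) 64 = \left(-2 + \frac{1}{40}\right) 64 = \left(- \frac{79}{40}\right) 64 = - \frac{632}{5}$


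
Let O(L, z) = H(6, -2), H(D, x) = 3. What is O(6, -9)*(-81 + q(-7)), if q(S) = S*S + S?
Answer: -117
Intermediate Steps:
q(S) = S + S² (q(S) = S² + S = S + S²)
O(L, z) = 3
O(6, -9)*(-81 + q(-7)) = 3*(-81 - 7*(1 - 7)) = 3*(-81 - 7*(-6)) = 3*(-81 + 42) = 3*(-39) = -117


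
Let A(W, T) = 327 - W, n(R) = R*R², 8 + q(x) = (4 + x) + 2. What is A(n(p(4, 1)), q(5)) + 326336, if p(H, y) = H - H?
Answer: 326663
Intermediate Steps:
p(H, y) = 0
q(x) = -2 + x (q(x) = -8 + ((4 + x) + 2) = -8 + (6 + x) = -2 + x)
n(R) = R³
A(n(p(4, 1)), q(5)) + 326336 = (327 - 1*0³) + 326336 = (327 - 1*0) + 326336 = (327 + 0) + 326336 = 327 + 326336 = 326663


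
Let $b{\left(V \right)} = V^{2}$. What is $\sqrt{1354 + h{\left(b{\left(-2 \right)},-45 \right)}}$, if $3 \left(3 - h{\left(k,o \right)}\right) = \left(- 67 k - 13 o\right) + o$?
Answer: $\frac{\sqrt{11397}}{3} \approx 35.586$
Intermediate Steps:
$h{\left(k,o \right)} = 3 + 4 o + \frac{67 k}{3}$ ($h{\left(k,o \right)} = 3 - \frac{\left(- 67 k - 13 o\right) + o}{3} = 3 - \frac{- 67 k - 12 o}{3} = 3 + \left(4 o + \frac{67 k}{3}\right) = 3 + 4 o + \frac{67 k}{3}$)
$\sqrt{1354 + h{\left(b{\left(-2 \right)},-45 \right)}} = \sqrt{1354 + \left(3 + 4 \left(-45\right) + \frac{67 \left(-2\right)^{2}}{3}\right)} = \sqrt{1354 + \left(3 - 180 + \frac{67}{3} \cdot 4\right)} = \sqrt{1354 + \left(3 - 180 + \frac{268}{3}\right)} = \sqrt{1354 - \frac{263}{3}} = \sqrt{\frac{3799}{3}} = \frac{\sqrt{11397}}{3}$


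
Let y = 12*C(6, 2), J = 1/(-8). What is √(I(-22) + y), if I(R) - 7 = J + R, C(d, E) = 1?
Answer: 5*I*√2/4 ≈ 1.7678*I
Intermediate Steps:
J = -⅛ ≈ -0.12500
I(R) = 55/8 + R (I(R) = 7 + (-⅛ + R) = 55/8 + R)
y = 12 (y = 12*1 = 12)
√(I(-22) + y) = √((55/8 - 22) + 12) = √(-121/8 + 12) = √(-25/8) = 5*I*√2/4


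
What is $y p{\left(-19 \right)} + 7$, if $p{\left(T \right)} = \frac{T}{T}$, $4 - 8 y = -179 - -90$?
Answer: $\frac{149}{8} \approx 18.625$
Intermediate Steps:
$y = \frac{93}{8}$ ($y = \frac{1}{2} - \frac{-179 - -90}{8} = \frac{1}{2} - \frac{-179 + 90}{8} = \frac{1}{2} - - \frac{89}{8} = \frac{1}{2} + \frac{89}{8} = \frac{93}{8} \approx 11.625$)
$p{\left(T \right)} = 1$
$y p{\left(-19 \right)} + 7 = \frac{93}{8} \cdot 1 + 7 = \frac{93}{8} + 7 = \frac{149}{8}$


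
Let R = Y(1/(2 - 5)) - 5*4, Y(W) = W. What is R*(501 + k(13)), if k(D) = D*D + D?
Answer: -41663/3 ≈ -13888.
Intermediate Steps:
k(D) = D + D**2 (k(D) = D**2 + D = D + D**2)
R = -61/3 (R = 1/(2 - 5) - 5*4 = 1/(-3) - 20 = -1/3 - 20 = -61/3 ≈ -20.333)
R*(501 + k(13)) = -61*(501 + 13*(1 + 13))/3 = -61*(501 + 13*14)/3 = -61*(501 + 182)/3 = -61/3*683 = -41663/3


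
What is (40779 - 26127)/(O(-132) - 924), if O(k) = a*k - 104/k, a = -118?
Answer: 241758/241771 ≈ 0.99995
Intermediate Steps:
O(k) = -118*k - 104/k
(40779 - 26127)/(O(-132) - 924) = (40779 - 26127)/((-118*(-132) - 104/(-132)) - 924) = 14652/((15576 - 104*(-1/132)) - 924) = 14652/((15576 + 26/33) - 924) = 14652/(514034/33 - 924) = 14652/(483542/33) = 14652*(33/483542) = 241758/241771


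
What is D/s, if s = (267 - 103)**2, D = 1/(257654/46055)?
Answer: 46055/6929861984 ≈ 6.6459e-6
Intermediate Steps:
D = 46055/257654 (D = 1/(257654*(1/46055)) = 1/(257654/46055) = 46055/257654 ≈ 0.17875)
s = 26896 (s = 164**2 = 26896)
D/s = (46055/257654)/26896 = (46055/257654)*(1/26896) = 46055/6929861984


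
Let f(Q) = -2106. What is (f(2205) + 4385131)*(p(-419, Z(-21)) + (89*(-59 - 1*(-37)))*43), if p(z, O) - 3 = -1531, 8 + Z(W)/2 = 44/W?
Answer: -375721669050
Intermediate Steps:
Z(W) = -16 + 88/W (Z(W) = -16 + 2*(44/W) = -16 + 88/W)
p(z, O) = -1528 (p(z, O) = 3 - 1531 = -1528)
(f(2205) + 4385131)*(p(-419, Z(-21)) + (89*(-59 - 1*(-37)))*43) = (-2106 + 4385131)*(-1528 + (89*(-59 - 1*(-37)))*43) = 4383025*(-1528 + (89*(-59 + 37))*43) = 4383025*(-1528 + (89*(-22))*43) = 4383025*(-1528 - 1958*43) = 4383025*(-1528 - 84194) = 4383025*(-85722) = -375721669050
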